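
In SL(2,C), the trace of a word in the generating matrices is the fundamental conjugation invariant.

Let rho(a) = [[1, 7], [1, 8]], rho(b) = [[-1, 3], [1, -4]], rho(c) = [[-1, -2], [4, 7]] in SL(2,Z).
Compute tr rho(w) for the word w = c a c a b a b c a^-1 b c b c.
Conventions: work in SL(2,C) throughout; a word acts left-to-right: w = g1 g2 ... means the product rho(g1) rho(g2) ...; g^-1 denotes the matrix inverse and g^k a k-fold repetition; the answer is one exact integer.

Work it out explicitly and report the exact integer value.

rho(c) = [[-1, -2], [4, 7]]
... * rho(a) = [[1, 7], [1, 8]]  ->  [[-3, -23], [11, 84]]
... * rho(c) = [[-1, -2], [4, 7]]  ->  [[-89, -155], [325, 566]]
... * rho(a) = [[1, 7], [1, 8]]  ->  [[-244, -1863], [891, 6803]]
... * rho(b) = [[-1, 3], [1, -4]]  ->  [[-1619, 6720], [5912, -24539]]
... * rho(a) = [[1, 7], [1, 8]]  ->  [[5101, 42427], [-18627, -154928]]
... * rho(b) = [[-1, 3], [1, -4]]  ->  [[37326, -154405], [-136301, 563831]]
... * rho(c) = [[-1, -2], [4, 7]]  ->  [[-654946, -1155487], [2391625, 4219419]]
... * rho(a^-1) = [[8, -7], [-1, 1]]  ->  [[-4084081, 3429135], [14913581, -12521956]]
... * rho(b) = [[-1, 3], [1, -4]]  ->  [[7513216, -25968783], [-27435537, 94828567]]
... * rho(c) = [[-1, -2], [4, 7]]  ->  [[-111388348, -196807913], [406749805, 718671043]]
... * rho(b) = [[-1, 3], [1, -4]]  ->  [[-85419565, 453066608], [311921238, -1654434757]]
... * rho(c) = [[-1, -2], [4, 7]]  ->  [[1897685997, 3342305386], [-6929660266, -12204885775]]
tr = 1897685997 + -12204885775 = -10307199778

-10307199778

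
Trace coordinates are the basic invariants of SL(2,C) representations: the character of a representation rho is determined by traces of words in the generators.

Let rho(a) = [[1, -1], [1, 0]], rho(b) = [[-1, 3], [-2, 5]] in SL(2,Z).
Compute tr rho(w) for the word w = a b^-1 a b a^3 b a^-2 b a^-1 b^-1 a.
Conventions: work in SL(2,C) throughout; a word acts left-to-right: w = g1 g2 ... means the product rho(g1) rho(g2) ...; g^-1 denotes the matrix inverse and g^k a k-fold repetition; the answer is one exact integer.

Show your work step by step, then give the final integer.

-784

rho(a) = [[1, -1], [1, 0]]
... * rho(b^-1) = [[5, -3], [2, -1]]  ->  [[3, -2], [5, -3]]
... * rho(a) = [[1, -1], [1, 0]]  ->  [[1, -3], [2, -5]]
... * rho(b) = [[-1, 3], [-2, 5]]  ->  [[5, -12], [8, -19]]
... * rho(a) = [[1, -1], [1, 0]]  ->  [[-7, -5], [-11, -8]]
... * rho(a) = [[1, -1], [1, 0]]  ->  [[-12, 7], [-19, 11]]
... * rho(a) = [[1, -1], [1, 0]]  ->  [[-5, 12], [-8, 19]]
... * rho(b) = [[-1, 3], [-2, 5]]  ->  [[-19, 45], [-30, 71]]
... * rho(a^-1) = [[0, 1], [-1, 1]]  ->  [[-45, 26], [-71, 41]]
... * rho(a^-1) = [[0, 1], [-1, 1]]  ->  [[-26, -19], [-41, -30]]
... * rho(b) = [[-1, 3], [-2, 5]]  ->  [[64, -173], [101, -273]]
... * rho(a^-1) = [[0, 1], [-1, 1]]  ->  [[173, -109], [273, -172]]
... * rho(b^-1) = [[5, -3], [2, -1]]  ->  [[647, -410], [1021, -647]]
... * rho(a) = [[1, -1], [1, 0]]  ->  [[237, -647], [374, -1021]]
tr = 237 + -1021 = -784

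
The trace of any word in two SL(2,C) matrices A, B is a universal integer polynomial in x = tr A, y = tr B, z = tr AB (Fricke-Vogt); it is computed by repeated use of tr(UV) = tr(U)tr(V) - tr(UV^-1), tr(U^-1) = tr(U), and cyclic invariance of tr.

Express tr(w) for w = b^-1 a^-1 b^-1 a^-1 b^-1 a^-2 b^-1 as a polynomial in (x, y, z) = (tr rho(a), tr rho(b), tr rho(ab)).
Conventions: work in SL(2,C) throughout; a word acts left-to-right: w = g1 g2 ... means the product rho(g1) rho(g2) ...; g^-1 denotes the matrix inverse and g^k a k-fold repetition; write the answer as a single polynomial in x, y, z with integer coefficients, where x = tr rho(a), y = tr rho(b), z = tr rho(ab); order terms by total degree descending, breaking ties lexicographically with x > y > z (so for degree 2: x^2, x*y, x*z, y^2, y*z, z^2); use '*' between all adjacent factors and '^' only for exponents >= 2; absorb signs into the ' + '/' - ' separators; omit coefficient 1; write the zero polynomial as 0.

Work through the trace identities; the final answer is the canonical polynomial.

apply: trace(a^-1) = trace(a) = x
use: trace(a^-2) = trace(a^-1) trace(a) - trace(1) = x^2 - 2
use: trace(b a^-1) = trace(b) trace(a) - trace(b a) = x*y - z
trace(a^-2 b) = trace(b a^-1) trace(a) - trace(b) = x^2*y - x*z - y
trace(a^-2 b^-1) = trace(a^-2) trace(b) - trace(a^-2 b) = x*z - y
trace(b^-1 a^-2 b^-1) = trace(a^-2 b^-1) trace(b) - trace(a^-2) = x*y*z - x^2 - y^2 + 2
use: trace(b^-1 a b^-1) = trace(b^-1 a) trace(b) - trace(b^-1 a b) = x*y^2 - y*z - x
apply: trace(a b a b) = trace(a b) trace(a b) - trace(1) = z^2 - 2
apply: trace(a b^-1 a b) = trace(a b a) trace(b) - trace(a b a b) = x*y*z - y^2 - z^2 + 2
trace(b^-1 a b^-1 a) = trace(a b^-1 a) trace(b) - trace(a b^-1 a b) = x^2*y^2 - 2*x*y*z + z^2 - 2
use: trace(a^-1 b^-1 a b^-1) = trace(b^-1 a b^-1) trace(a) - trace(b^-1 a b^-1 a) = x*y*z - x^2 - z^2 + 2
trace(b^-1 a^-2 b^-1 a) = trace(a^-1 b^-1 a b^-1) trace(a) - trace(a^-1 b^-1 a b^-1 a) = x^2*y*z - x^3 - x*y^2 - x*z^2 + y*z + 3*x
use: trace(b^-1 a^-1 b^-1 a^-2) = trace(b^-1 a^-2 b^-1) trace(a) - trace(b^-1 a^-2 b^-1 a) = x*z^2 - y*z - x
trace(a^-3) = trace(a^-2) trace(a) - trace(a^-1) = x^3 - 3*x
trace(a^-3 b) = trace(a^-2 b) trace(a) - trace(a^-2 b a) = x^3*y - x^2*z - 2*x*y + z
use: trace(a^-1 b^-1 a^-2) = trace(a^-3) trace(b) - trace(a^-3 b) = x^2*z - x*y - z
trace(b^-2 a^-1 b^-1 a^-2) = trace(b^-1 a^-1 b^-1 a^-2) trace(b) - trace(b^-1 a^-1 b^-1 a^-2 b) = x*y*z^2 - x^2*z - y^2*z + z
apply: trace(b^-1 a^-1 b^-1 a^-2 b^-2) = trace(b^-2 a^-1 b^-1 a^-2) trace(b) - trace(b^-2 a^-1 b^-1 a^-2 b) = x*y^2*z^2 - x^2*y*z - y^3*z - x*z^2 + 2*y*z + x
trace(b^-2) = trace(b^-1) trace(b) - trace(1) = y^2 - 2
apply: trace(b^-1 a^-1 b^-1) = trace(b^-2) trace(a) - trace(b^-2 a) = y*z - x
use: trace(b^-1 a^-1 b^-2) = trace(b^-1 a^-1 b^-1) trace(b) - trace(b^-1 a^-1) = y^2*z - x*y - z
trace(a b a^-1 b^-1) = trace(a b a^-1) trace(b) - trace(a b a^-1 b) = -x*y*z + x^2 + y^2 + z^2 - 2
apply: trace(b^-2 a b a^-1) = trace(a b a^-1 b^-1) trace(b) - trace(a b a^-1) = -x*y^2*z + x^2*y + y^3 + y*z^2 - 3*y
apply: trace(b^-2 a b a^-1 b^-1) = trace(b^-2 a b a^-1) trace(b) - trace(b^-2 a b a^-1 b) = -x*y^3*z + x^2*y^2 + y^4 + y^2*z^2 + x*y*z - x^2 - 4*y^2 - z^2 + 2
trace(a b^-2 a) = trace(a^2 b^-1) trace(b) - trace(a^2) = x^2*y^2 - x*y*z - x^2 - y^2 + 2
trace(a b a b^-1 a) = trace(a^2 b a) trace(b) - trace(a^2 b a b) = x^2*y*z - x*y^2 - x*z^2 + x
apply: trace(a b a b a b) = trace(b a) trace(b a b a) - trace(b^-1 a^-1) = z^3 - 3*z
apply: trace(a b a b^-1 a b) = trace(a b a b a) trace(b) - trace(a b a b a b) = x*y*z^2 - y^2*z - z^3 - x*y + 3*z
trace(b^-1 a b a b^-1 a) = trace(a b a b^-1 a) trace(b) - trace(a b a b^-1 a b) = x^2*y^2*z - x*y^3 - 2*x*y*z^2 + y^2*z + z^3 + 2*x*y - 3*z
apply: trace(b^-1 a b^-2 a b a) = trace(b^-1 a b a b^-1 a) trace(b) - trace(b^-1 a b a b^-1 a b) = x^2*y^3*z - x*y^4 - 2*x*y^2*z^2 - x^2*y*z + y^3*z + y*z^3 + 3*x*y^2 + x*z^2 - 3*y*z - x
apply: trace(b^-2 a b a^-1 b^-1 a) = trace(b^-1 a b^-2 a b) trace(a) - trace(b^-1 a b^-2 a b a) = -x^2*y^3*z + x^3*y^2 + x*y^4 + 2*x*y^2*z^2 - y^3*z - y*z^3 - x^3 - 4*x*y^2 - x*z^2 + 3*y*z + 3*x
trace(a^-1 b^-1 a^-1 b^-2 a b) = trace(b^-2 a b a^-1 b^-1) trace(a) - trace(b^-2 a b a^-1 b^-1 a) = -x*y^2*z^2 + x^2*y*z + y^3*z + y*z^3 - 3*y*z - x
apply: trace(b^-2 a b^-1 a^-1 b^-1 a^-1) = trace(a^-1 b^-1 a^-1 b^-2 a) trace(b) - trace(a^-1 b^-1 a^-1 b^-2 a b) = x*y^2*z^2 - x^2*y*z - y*z^3 - x*y^2 + 2*y*z + x
trace(a b^-3) = trace(b^-1 a b^-1) trace(b) - trace(b^-1 a) = x*y^3 - y^2*z - 2*x*y + z
trace(b^-3 a b^-1) = trace(a b^-3) trace(b) - trace(a b^-2) = x*y^4 - y^3*z - 3*x*y^2 + 2*y*z + x
trace(a b^-3 a) = trace(b^-2 a^2) trace(b) - trace(b^-2 a^2 b) = x^2*y^3 - x*y^2*z - 2*x^2*y - y^3 + x*z + 3*y
apply: trace(a b a b^-2) = trace(b^-1 a b a) trace(b) - trace(b^-1 a b a b) = x*y^2*z - y^3 - y*z^2 - x*z + 3*y
use: trace(a b^-3 a b) = trace(a b a b^-2) trace(b) - trace(a b a b^-1) = x*y^3*z - y^4 - y^2*z^2 - 2*x*y*z + 4*y^2 + z^2 - 2
apply: trace(b^-3 a b^-1 a) = trace(a b^-3 a) trace(b) - trace(a b^-3 a b) = x^2*y^4 - 2*x*y^3*z - 2*x^2*y^2 + y^2*z^2 + 3*x*y*z - y^2 - z^2 + 2
use: trace(b^-2 a b^-1 a^-1 b^-1) = trace(b^-3 a b^-1) trace(a) - trace(b^-3 a b^-1 a) = x*y^3*z - x^2*y^2 - y^2*z^2 - x*y*z + x^2 + y^2 + z^2 - 2
apply: trace(b^-1 a^-1 b^-1 a^-2 b^-2 a) = trace(b^-2 a b^-1 a^-1 b^-1 a^-1) trace(a) - trace(b^-2 a b^-1 a^-1 b^-1) = x^2*y^2*z^2 - x^3*y*z - x*y^3*z - x*y*z^3 + y^2*z^2 + 3*x*y*z - y^2 - z^2 + 2
apply: trace(b^-1 a^-1 b^-1 a^-1 b^-1 a^-2 b^-1) = trace(b^-1 a^-1 b^-1 a^-2 b^-2) trace(a) - trace(b^-1 a^-1 b^-1 a^-2 b^-2 a) = x*y*z^3 - x^2*z^2 - y^2*z^2 - x*y*z + x^2 + y^2 + z^2 - 2

x*y*z^3 - x^2*z^2 - y^2*z^2 - x*y*z + x^2 + y^2 + z^2 - 2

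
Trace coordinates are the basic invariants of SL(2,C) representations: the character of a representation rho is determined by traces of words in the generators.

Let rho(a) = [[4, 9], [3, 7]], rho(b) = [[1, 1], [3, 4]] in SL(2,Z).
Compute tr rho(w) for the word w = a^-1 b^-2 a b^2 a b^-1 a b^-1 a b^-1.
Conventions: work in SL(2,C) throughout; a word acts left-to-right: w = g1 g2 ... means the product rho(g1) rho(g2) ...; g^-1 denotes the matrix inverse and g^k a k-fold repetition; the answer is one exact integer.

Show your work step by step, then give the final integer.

rho(a^-1) = [[7, -9], [-3, 4]]
... * rho(b^-1) = [[4, -1], [-3, 1]]  ->  [[55, -16], [-24, 7]]
... * rho(b^-1) = [[4, -1], [-3, 1]]  ->  [[268, -71], [-117, 31]]
... * rho(a) = [[4, 9], [3, 7]]  ->  [[859, 1915], [-375, -836]]
... * rho(b) = [[1, 1], [3, 4]]  ->  [[6604, 8519], [-2883, -3719]]
... * rho(b) = [[1, 1], [3, 4]]  ->  [[32161, 40680], [-14040, -17759]]
... * rho(a) = [[4, 9], [3, 7]]  ->  [[250684, 574209], [-109437, -250673]]
... * rho(b^-1) = [[4, -1], [-3, 1]]  ->  [[-719891, 323525], [314271, -141236]]
... * rho(a) = [[4, 9], [3, 7]]  ->  [[-1908989, -4214344], [833376, 1839787]]
... * rho(b^-1) = [[4, -1], [-3, 1]]  ->  [[5007076, -2305355], [-2185857, 1006411]]
... * rho(a) = [[4, 9], [3, 7]]  ->  [[13112239, 28926199], [-5724195, -12627836]]
... * rho(b^-1) = [[4, -1], [-3, 1]]  ->  [[-34329641, 15813960], [14986728, -6903641]]
tr = -34329641 + -6903641 = -41233282

-41233282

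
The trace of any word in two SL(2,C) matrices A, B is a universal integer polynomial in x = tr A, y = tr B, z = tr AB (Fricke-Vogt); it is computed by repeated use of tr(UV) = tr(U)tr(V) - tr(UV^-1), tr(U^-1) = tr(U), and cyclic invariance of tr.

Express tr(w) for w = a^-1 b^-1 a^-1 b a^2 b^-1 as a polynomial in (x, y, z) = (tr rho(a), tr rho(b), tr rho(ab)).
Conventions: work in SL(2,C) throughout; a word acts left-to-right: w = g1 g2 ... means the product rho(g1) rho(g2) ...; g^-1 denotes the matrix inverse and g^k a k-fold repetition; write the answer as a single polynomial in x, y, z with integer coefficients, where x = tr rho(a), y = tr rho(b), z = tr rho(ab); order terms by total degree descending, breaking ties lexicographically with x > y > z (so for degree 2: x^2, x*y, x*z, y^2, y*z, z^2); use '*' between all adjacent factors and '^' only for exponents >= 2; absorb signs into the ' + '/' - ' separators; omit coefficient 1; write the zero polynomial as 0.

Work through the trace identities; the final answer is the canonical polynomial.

-x^2*y*z^2 + x^3*z + x*y^2*z + x*z^3 - 4*x*z + y

tr(a^2) = tr(a)*tr(a) - tr(1)  (reduce the a square) = x^2 - 2
tr(a^2 b) = tr(a)*tr(b a) - tr(b)  (reduce the a square) = x*z - y
tr(a^2 b^-1) = tr(a^2)*tr(b) - tr(a^2 b)  (eliminate b^-1) = x^2*y - x*z - y
tr(a b a^2) = tr(a)*tr(a b a) - tr(a b)  (reduce the a square) = x^2*z - x*y - z
tr(b a b a) = tr(b a)*tr(b a) - tr(1)  (split on b) = z^2 - 2
tr(b a b) = tr(b)*tr(a b) - tr(a)  (reduce the b square) = y*z - x
tr(a b a^2 b) = tr(a)*tr(b a b a) - tr(b a b)  (reduce the a square) = x*z^2 - y*z - x
tr(b^-1 a b a^2) = tr(a b a^2)*tr(b) - tr(a b a^2 b)  (eliminate b^-1) = x^2*y*z - x*y^2 - x*z^2 + x
tr(b a^2 b^-2 a) = tr(b^-1 a b a^2)*tr(b) - tr(b^-1 a b a^2 b)  (eliminate b^-1) = x^2*y^2*z - x*y^3 - x*y*z^2 - x^2*z + 2*x*y + z
tr(b^-1 a^-1 b a^2 b^-1) = tr(b a^2 b^-2)*tr(a) - tr(b a^2 b^-2 a)  (eliminate a^-1) = -x^2*y^2*z + x^3*y + x*y^3 + x*y*z^2 - 3*x*y - z
tr(b^2) = tr(b)*tr(b) - tr(1)  (reduce the b square) = y^2 - 2
tr(b^2 a^2) = tr(a)*tr(b^2 a) - tr(b^2)  (reduce the a square) = x*y*z - x^2 - y^2 + 2
tr(b a^3 b) = tr(a)*tr(b^2 a^2) - tr(b^2 a)  (reduce the a square) = x^2*y*z - x^3 - x*y^2 - y*z + 3*x
tr(b a^3 b a) = tr(a)*tr(a b a b a) - tr(a b a b)  (reduce the a square) = x^2*z^2 - x*y*z - x^2 - z^2 + 2
tr(a^-1 b a^3 b) = tr(b a^3 b)*tr(a) - tr(b a^3 b a)  (eliminate a^-1) = x^3*y*z - x^4 - x^2*y^2 - x^2*z^2 + 4*x^2 + z^2 - 2
tr(a b^-1 a^-1 b a^2) = tr(a^-1 b a^3)*tr(b) - tr(a^-1 b a^3 b)  (eliminate b^-1) = -x^3*y*z + x^4 + x^2*y^2 + x^2*z^2 + x*y*z - 4*x^2 - y^2 - z^2 + 2
tr(b a^2 b a b) = tr(b)*tr(a^2 b a b) - tr(a^2 b a)  (reduce the b square) = x*y*z^2 - x^2*z - y^2*z + z
tr(b a b a b a) = tr(b a b a)*tr(b a) - tr(a b)  (split on b) = z^3 - 3*z
tr(b a b a b) = tr(b)*tr(a b a b) - tr(a b a)  (reduce the b square) = y*z^2 - x*z - y
tr(b a^2 b a b a) = tr(a)*tr(b a b a b a) - tr(b a b a b)  (reduce the a square) = x*z^3 - y*z^2 - 2*x*z + y
tr(a^-1 b a^2 b a b) = tr(b a^2 b a b)*tr(a) - tr(b a^2 b a b a)  (eliminate a^-1) = x^2*y*z^2 - x^3*z - x*y^2*z - x*z^3 + y*z^2 + 3*x*z - y
tr(a b^-1 a^-1 b a^2 b) = tr(a^-1 b a^2 b a)*tr(b) - tr(a^-1 b a^2 b a b)  (eliminate b^-1) = -x^2*y*z^2 + x^3*z + 2*x*y^2*z + x*z^3 - x^2*y - y^3 - y*z^2 - 3*x*z + 3*y
tr(b^-1 a^-1 b a^2 b^-1 a) = tr(a b^-1 a^-1 b a^2)*tr(b) - tr(a b^-1 a^-1 b a^2 b)  (eliminate b^-1) = -x^3*y^2*z + x^4*y + x^2*y^3 + 2*x^2*y*z^2 - x^3*z - x*y^2*z - x*z^3 - 3*x^2*y + 3*x*z - y
tr(a^-1 b^-1 a^-1 b a^2 b^-1) = tr(b^-1 a^-1 b a^2 b^-1)*tr(a) - tr(b^-1 a^-1 b a^2 b^-1 a)  (eliminate a^-1) = -x^2*y*z^2 + x^3*z + x*y^2*z + x*z^3 - 4*x*z + y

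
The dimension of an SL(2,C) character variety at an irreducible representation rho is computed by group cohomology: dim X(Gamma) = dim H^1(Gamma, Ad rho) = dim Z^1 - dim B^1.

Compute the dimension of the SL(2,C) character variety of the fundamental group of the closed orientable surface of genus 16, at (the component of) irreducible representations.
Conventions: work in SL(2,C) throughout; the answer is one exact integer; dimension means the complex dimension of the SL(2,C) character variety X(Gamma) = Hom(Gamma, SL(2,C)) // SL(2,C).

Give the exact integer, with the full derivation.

90

Gamma = pi_1(Sigma_16) = < a_1, b_1, ..., a_16, b_16 | prod [a_i, b_i] > has 2g = 32 generators and 1 relator.
Before the relator condition, cocycle space has dim 3*32 = 96.
d_2 is surjective at irreducible rho (its cokernel H^2 is dual to H^0 = 0), so dim Z^1 = 96 - 3 = 93.
As always at irreducible rho, dim B^1 = 3.
Hence dim X = 93 - 3 = 90.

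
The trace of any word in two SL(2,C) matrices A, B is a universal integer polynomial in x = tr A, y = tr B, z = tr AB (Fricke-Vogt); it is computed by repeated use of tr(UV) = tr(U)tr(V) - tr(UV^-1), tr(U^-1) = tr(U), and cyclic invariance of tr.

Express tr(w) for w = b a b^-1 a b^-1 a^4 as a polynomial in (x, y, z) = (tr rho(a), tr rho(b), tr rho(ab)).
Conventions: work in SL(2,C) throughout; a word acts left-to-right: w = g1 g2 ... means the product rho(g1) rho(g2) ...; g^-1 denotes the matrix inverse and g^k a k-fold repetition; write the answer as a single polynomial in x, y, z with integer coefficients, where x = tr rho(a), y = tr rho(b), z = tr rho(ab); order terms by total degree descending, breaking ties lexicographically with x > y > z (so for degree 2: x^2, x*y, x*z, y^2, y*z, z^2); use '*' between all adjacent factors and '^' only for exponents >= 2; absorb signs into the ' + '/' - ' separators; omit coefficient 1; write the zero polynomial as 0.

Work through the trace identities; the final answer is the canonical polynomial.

tr(b a^2) = tr(a) * tr(b a) - tr(b)  (reduce the a square) = x*z - y
so tr(a b a^2) = tr(a) * tr(b a^2) - tr(b a)  (reduce the a square) = x^2*z - x*y - z
so tr(a^2 b a^2) = tr(a) * tr(a b a^2) - tr(a b a)  (reduce the a square) = x^3*z - x^2*y - 2*x*z + y
so tr(a b a^4) = tr(a) * tr(a^2 b a^2) - tr(a^2 b a)  (reduce the a square) = x^4*z - x^3*y - 3*x^2*z + 2*x*y + z
reduce: tr(a^4 b a^2) = tr(a) * tr(a b a^4) - tr(a b a^3)  (reduce the a square) = x^5*z - x^4*y - 4*x^3*z + 3*x^2*y + 3*x*z - y
reduce: tr(b a b a) = tr(a b) * tr(a b) - tr(1)  (split on a) = z^2 - 2
so tr(b a b) = tr(b) * tr(a b) - tr(a)  (reduce the b square) = y*z - x
so tr(b a^2 b a) = tr(a) * tr(b a b a) - tr(b a b)  (reduce the a square) = x*z^2 - y*z - x
tr(a^2) = tr(a) * tr(a) - tr(1)  (reduce the a square) = x^2 - 2
reduce: tr(b a^2 b) = tr(b) * tr(a^2 b) - tr(a^2)  (reduce the b square) = x*y*z - x^2 - y^2 + 2
reduce: tr(b a^2 b a^2) = tr(a) * tr(b a^2 b a) - tr(b a^2 b)  (reduce the a square) = x^2*z^2 - 2*x*y*z + y^2 - 2
tr(b a^2 b a^3) = tr(a) * tr(b a^2 b a^2) - tr(b a^2 b a)  (reduce the a square) = x^3*z^2 - 2*x^2*y*z + x*y^2 - x*z^2 + y*z - x
reduce: tr(a^4 b a^2 b) = tr(a) * tr(b a^2 b a^3) - tr(b a^2 b a^2)  (reduce the a square) = x^4*z^2 - 2*x^3*y*z + x^2*y^2 - 2*x^2*z^2 + 3*x*y*z - x^2 - y^2 + 2
reduce: tr(a b^-1 a^4 b a) = tr(a^4 b a^2) * tr(b) - tr(a^4 b a^2 b)  (eliminate b^-1) = x^5*y*z - x^4*y^2 - x^4*z^2 - 2*x^3*y*z + 2*x^2*y^2 + 2*x^2*z^2 + x^2 - 2
tr(b a b a^3) = tr(a) * tr(b a b a^2) - tr(b a b a)  (reduce the a square) = x^2*z^2 - x*y*z - x^2 - z^2 + 2
tr(a^2 b a b a^2) = tr(a) * tr(b a b a^3) - tr(b a b a^2)  (reduce the a square) = x^3*z^2 - x^2*y*z - x^3 - 2*x*z^2 + y*z + 3*x
tr(a^4 b a b a) = tr(a) * tr(a^2 b a b a^2) - tr(a^2 b a b a)  (reduce the a square) = x^4*z^2 - x^3*y*z - x^4 - 3*x^2*z^2 + 2*x*y*z + 4*x^2 + z^2 - 2
tr(b a b a b a) = tr(b a b a) * tr(b a) - tr(a b)  (split on b) = z^3 - 3*z
so tr(b a b a b) = tr(b) * tr(a b a b) - tr(a b a)  (reduce the b square) = y*z^2 - x*z - y
tr(b a b a b a^2) = tr(a) * tr(b a b a b a) - tr(b a b a b)  (reduce the a square) = x*z^3 - y*z^2 - 2*x*z + y
reduce: tr(a^2 b a b a b a) = tr(a) * tr(b a b a b a^2) - tr(b a b a b a)  (reduce the a square) = x^2*z^3 - x*y*z^2 - 2*x^2*z - z^3 + x*y + 3*z
so tr(a^4 b a b a b) = tr(a) * tr(a^2 b a b a b a) - tr(a^2 b a b a b)  (reduce the a square) = x^3*z^3 - x^2*y*z^2 - 2*x^3*z - 2*x*z^3 + x^2*y + y*z^2 + 5*x*z - y
tr(a b^-1 a^4 b a b) = tr(a^4 b a b a) * tr(b) - tr(a^4 b a b a b)  (eliminate b^-1) = x^4*y*z^2 - x^3*y^2*z - x^3*z^3 - x^4*y - 2*x^2*y*z^2 + 2*x^3*z + 2*x*y^2*z + 2*x*z^3 + 3*x^2*y - 5*x*z - y
so tr(b a b^-1 a b^-1 a^4) = tr(a b^-1 a^4 b a) * tr(b) - tr(a b^-1 a^4 b a b)  (eliminate b^-1) = x^5*y^2*z - x^4*y^3 - 2*x^4*y*z^2 - x^3*y^2*z + x^3*z^3 + x^4*y + 2*x^2*y^3 + 4*x^2*y*z^2 - 2*x^3*z - 2*x*y^2*z - 2*x*z^3 - 2*x^2*y + 5*x*z - y

x^5*y^2*z - x^4*y^3 - 2*x^4*y*z^2 - x^3*y^2*z + x^3*z^3 + x^4*y + 2*x^2*y^3 + 4*x^2*y*z^2 - 2*x^3*z - 2*x*y^2*z - 2*x*z^3 - 2*x^2*y + 5*x*z - y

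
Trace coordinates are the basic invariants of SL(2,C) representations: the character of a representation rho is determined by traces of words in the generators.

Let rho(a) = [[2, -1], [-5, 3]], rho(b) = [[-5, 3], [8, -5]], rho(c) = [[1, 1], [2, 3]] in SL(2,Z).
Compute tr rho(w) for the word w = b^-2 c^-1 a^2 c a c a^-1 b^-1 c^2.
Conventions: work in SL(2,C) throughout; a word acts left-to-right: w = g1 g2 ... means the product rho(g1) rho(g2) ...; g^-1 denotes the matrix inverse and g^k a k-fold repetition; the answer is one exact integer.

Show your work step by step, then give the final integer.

rho(b^-1) = [[-5, -3], [-8, -5]]
... * rho(b^-1) = [[-5, -3], [-8, -5]]  ->  [[49, 30], [80, 49]]
... * rho(c^-1) = [[3, -1], [-2, 1]]  ->  [[87, -19], [142, -31]]
... * rho(a) = [[2, -1], [-5, 3]]  ->  [[269, -144], [439, -235]]
... * rho(a) = [[2, -1], [-5, 3]]  ->  [[1258, -701], [2053, -1144]]
... * rho(c) = [[1, 1], [2, 3]]  ->  [[-144, -845], [-235, -1379]]
... * rho(a) = [[2, -1], [-5, 3]]  ->  [[3937, -2391], [6425, -3902]]
... * rho(c) = [[1, 1], [2, 3]]  ->  [[-845, -3236], [-1379, -5281]]
... * rho(a^-1) = [[3, 1], [5, 2]]  ->  [[-18715, -7317], [-30542, -11941]]
... * rho(b^-1) = [[-5, -3], [-8, -5]]  ->  [[152111, 92730], [248238, 151331]]
... * rho(c) = [[1, 1], [2, 3]]  ->  [[337571, 430301], [550900, 702231]]
... * rho(c) = [[1, 1], [2, 3]]  ->  [[1198173, 1628474], [1955362, 2657593]]
tr = 1198173 + 2657593 = 3855766

3855766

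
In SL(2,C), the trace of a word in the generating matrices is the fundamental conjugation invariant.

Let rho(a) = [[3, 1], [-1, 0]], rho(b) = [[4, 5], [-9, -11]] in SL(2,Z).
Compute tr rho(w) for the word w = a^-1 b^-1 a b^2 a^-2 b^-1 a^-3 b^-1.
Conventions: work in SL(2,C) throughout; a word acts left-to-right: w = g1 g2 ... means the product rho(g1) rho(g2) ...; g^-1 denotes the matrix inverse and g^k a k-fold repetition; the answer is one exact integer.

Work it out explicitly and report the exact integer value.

rho(a^-1) = [[0, -1], [1, 3]]
... * rho(b^-1) = [[-11, -5], [9, 4]]  ->  [[-9, -4], [16, 7]]
... * rho(a) = [[3, 1], [-1, 0]]  ->  [[-23, -9], [41, 16]]
... * rho(b) = [[4, 5], [-9, -11]]  ->  [[-11, -16], [20, 29]]
... * rho(b) = [[4, 5], [-9, -11]]  ->  [[100, 121], [-181, -219]]
... * rho(a^-1) = [[0, -1], [1, 3]]  ->  [[121, 263], [-219, -476]]
... * rho(a^-1) = [[0, -1], [1, 3]]  ->  [[263, 668], [-476, -1209]]
... * rho(b^-1) = [[-11, -5], [9, 4]]  ->  [[3119, 1357], [-5645, -2456]]
... * rho(a^-1) = [[0, -1], [1, 3]]  ->  [[1357, 952], [-2456, -1723]]
... * rho(a^-1) = [[0, -1], [1, 3]]  ->  [[952, 1499], [-1723, -2713]]
... * rho(a^-1) = [[0, -1], [1, 3]]  ->  [[1499, 3545], [-2713, -6416]]
... * rho(b^-1) = [[-11, -5], [9, 4]]  ->  [[15416, 6685], [-27901, -12099]]
tr = 15416 + -12099 = 3317

3317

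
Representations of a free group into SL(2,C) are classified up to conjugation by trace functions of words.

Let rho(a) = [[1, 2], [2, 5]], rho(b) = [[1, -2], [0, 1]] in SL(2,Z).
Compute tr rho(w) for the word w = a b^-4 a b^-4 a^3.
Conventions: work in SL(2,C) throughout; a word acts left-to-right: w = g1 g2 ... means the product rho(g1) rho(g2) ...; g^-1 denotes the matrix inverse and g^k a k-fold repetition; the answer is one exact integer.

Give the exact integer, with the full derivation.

96998

rho(a) = [[1, 2], [2, 5]]
... * rho(b^-1) = [[1, 2], [0, 1]]  ->  [[1, 4], [2, 9]]
... * rho(b^-1) = [[1, 2], [0, 1]]  ->  [[1, 6], [2, 13]]
... * rho(b^-1) = [[1, 2], [0, 1]]  ->  [[1, 8], [2, 17]]
... * rho(b^-1) = [[1, 2], [0, 1]]  ->  [[1, 10], [2, 21]]
... * rho(a) = [[1, 2], [2, 5]]  ->  [[21, 52], [44, 109]]
... * rho(b^-1) = [[1, 2], [0, 1]]  ->  [[21, 94], [44, 197]]
... * rho(b^-1) = [[1, 2], [0, 1]]  ->  [[21, 136], [44, 285]]
... * rho(b^-1) = [[1, 2], [0, 1]]  ->  [[21, 178], [44, 373]]
... * rho(b^-1) = [[1, 2], [0, 1]]  ->  [[21, 220], [44, 461]]
... * rho(a) = [[1, 2], [2, 5]]  ->  [[461, 1142], [966, 2393]]
... * rho(a) = [[1, 2], [2, 5]]  ->  [[2745, 6632], [5752, 13897]]
... * rho(a) = [[1, 2], [2, 5]]  ->  [[16009, 38650], [33546, 80989]]
tr = 16009 + 80989 = 96998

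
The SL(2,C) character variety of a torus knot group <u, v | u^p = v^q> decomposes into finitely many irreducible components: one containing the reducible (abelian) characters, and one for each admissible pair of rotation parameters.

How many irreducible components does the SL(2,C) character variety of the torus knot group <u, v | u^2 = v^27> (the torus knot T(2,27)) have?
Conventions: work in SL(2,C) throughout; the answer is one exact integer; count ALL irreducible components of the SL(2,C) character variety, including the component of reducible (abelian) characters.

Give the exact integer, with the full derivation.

Gamma = < u, v | u^2 = v^27 > (torus knot T(2,27)); the central element u^2 = v^27 acts as +I or -I in any irreducible SL(2,C) representation.
On an irreducible component, tr(u) is locked at 2*cos(pi*alpha/2) for some alpha in 1..1, and tr(v) at 2*cos(pi*beta/27) for some beta in 1..26.
The two central values (-1)^alpha I and (-1)^beta I must be the same matrix, so alpha and beta share a parity.
count pairs: odd alpha (1 choices) x odd beta (13), plus even alpha (0) x even beta (13): 1*13 + 0*13 = 13.
components with irreducible characters: 13; plus the single component of reducible (abelian) characters: total 14.

14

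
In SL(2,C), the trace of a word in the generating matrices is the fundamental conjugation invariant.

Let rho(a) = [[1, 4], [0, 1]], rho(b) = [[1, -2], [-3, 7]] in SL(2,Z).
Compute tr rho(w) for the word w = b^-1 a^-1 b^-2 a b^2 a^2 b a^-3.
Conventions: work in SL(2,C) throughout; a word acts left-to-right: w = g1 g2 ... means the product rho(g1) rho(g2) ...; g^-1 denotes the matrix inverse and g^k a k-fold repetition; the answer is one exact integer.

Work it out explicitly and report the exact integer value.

1830242

rho(b^-1) = [[7, 2], [3, 1]]
... * rho(a^-1) = [[1, -4], [0, 1]]  ->  [[7, -26], [3, -11]]
... * rho(b^-1) = [[7, 2], [3, 1]]  ->  [[-29, -12], [-12, -5]]
... * rho(b^-1) = [[7, 2], [3, 1]]  ->  [[-239, -70], [-99, -29]]
... * rho(a) = [[1, 4], [0, 1]]  ->  [[-239, -1026], [-99, -425]]
... * rho(b) = [[1, -2], [-3, 7]]  ->  [[2839, -6704], [1176, -2777]]
... * rho(b) = [[1, -2], [-3, 7]]  ->  [[22951, -52606], [9507, -21791]]
... * rho(a) = [[1, 4], [0, 1]]  ->  [[22951, 39198], [9507, 16237]]
... * rho(a) = [[1, 4], [0, 1]]  ->  [[22951, 131002], [9507, 54265]]
... * rho(b) = [[1, -2], [-3, 7]]  ->  [[-370055, 871112], [-153288, 360841]]
... * rho(a^-1) = [[1, -4], [0, 1]]  ->  [[-370055, 2351332], [-153288, 973993]]
... * rho(a^-1) = [[1, -4], [0, 1]]  ->  [[-370055, 3831552], [-153288, 1587145]]
... * rho(a^-1) = [[1, -4], [0, 1]]  ->  [[-370055, 5311772], [-153288, 2200297]]
tr = -370055 + 2200297 = 1830242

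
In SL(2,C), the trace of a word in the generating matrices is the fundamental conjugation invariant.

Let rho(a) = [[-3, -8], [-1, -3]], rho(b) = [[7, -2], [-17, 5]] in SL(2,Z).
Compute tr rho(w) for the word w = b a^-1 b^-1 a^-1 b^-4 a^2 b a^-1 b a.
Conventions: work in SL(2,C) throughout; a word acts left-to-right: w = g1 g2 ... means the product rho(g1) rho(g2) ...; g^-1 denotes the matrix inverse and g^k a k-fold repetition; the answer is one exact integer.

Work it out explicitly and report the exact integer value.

rho(b) = [[7, -2], [-17, 5]]
... * rho(a^-1) = [[-3, 8], [1, -3]]  ->  [[-23, 62], [56, -151]]
... * rho(b^-1) = [[5, 2], [17, 7]]  ->  [[939, 388], [-2287, -945]]
... * rho(a^-1) = [[-3, 8], [1, -3]]  ->  [[-2429, 6348], [5916, -15461]]
... * rho(b^-1) = [[5, 2], [17, 7]]  ->  [[95771, 39578], [-233257, -96395]]
... * rho(b^-1) = [[5, 2], [17, 7]]  ->  [[1151681, 468588], [-2805000, -1141279]]
... * rho(b^-1) = [[5, 2], [17, 7]]  ->  [[13724401, 5583478], [-33426743, -13598953]]
... * rho(b^-1) = [[5, 2], [17, 7]]  ->  [[163541131, 66533148], [-398315916, -162046157]]
... * rho(a) = [[-3, -8], [-1, -3]]  ->  [[-557156541, -1507928492], [1356993905, 3672665799]]
... * rho(a) = [[-3, -8], [-1, -3]]  ->  [[3179398115, 8981037804], [-7743647514, -21873948637]]
... * rho(b) = [[7, -2], [-17, 5]]  ->  [[-130421855863, 38546392790], [317651594231, -93882448157]]
... * rho(a^-1) = [[-3, 8], [1, -3]]  ->  [[429811960379, -1159014025274], [-1046837230850, 2822860098319]]
... * rho(b) = [[7, -2], [-17, 5]]  ->  [[22711922152311, -6654694047128], [-55316482287373, 16207974953295]]
... * rho(a) = [[-3, -8], [-1, -3]]  ->  [[-61481072409805, -161731295077104], [149741471908824, 393907933439099]]
tr = -61481072409805 + 393907933439099 = 332426861029294

332426861029294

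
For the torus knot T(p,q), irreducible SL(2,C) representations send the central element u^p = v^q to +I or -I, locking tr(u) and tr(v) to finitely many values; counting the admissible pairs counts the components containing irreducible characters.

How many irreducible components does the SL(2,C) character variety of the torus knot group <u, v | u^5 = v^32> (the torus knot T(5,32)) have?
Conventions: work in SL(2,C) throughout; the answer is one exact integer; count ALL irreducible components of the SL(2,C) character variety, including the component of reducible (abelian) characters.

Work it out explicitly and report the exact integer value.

63

For T(5,32): irreducibility forces the central element u^5 = v^32 to one of +I, -I.
So on each irreducible component the traces are pinned: tr(u) = 2*cos(pi*alpha/5) with 1 <= alpha <= 4, tr(v) = 2*cos(pi*beta/32) with 1 <= beta <= 31.
The two central values (-1)^alpha I and (-1)^beta I must be the same matrix, so alpha and beta share a parity.
Enumerate parity-matched pairs: 2*16 odd-odd plus 2*15 even-even gives 62.
Total: 62 irreducible-character components + 1 reducible (abelian) component = 63.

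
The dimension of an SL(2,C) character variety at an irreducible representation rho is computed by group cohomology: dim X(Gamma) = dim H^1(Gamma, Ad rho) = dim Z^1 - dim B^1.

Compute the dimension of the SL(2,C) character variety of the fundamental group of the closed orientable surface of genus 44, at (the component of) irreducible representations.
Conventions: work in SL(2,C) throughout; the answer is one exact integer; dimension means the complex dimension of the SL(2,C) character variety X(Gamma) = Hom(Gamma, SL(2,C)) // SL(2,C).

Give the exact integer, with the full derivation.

258

The genus-44 surface group: 2g = 88 generators, one relator prod [a_i, b_i].
A cocycle assigns one sl_2 vector per generator subject to the relator condition d_2(z) = 0: dim of the unconstrained space is 3*2g = 264.
d_2 is surjective at irreducible rho (its cokernel H^2 is dual to H^0 = 0), so dim Z^1 = 264 - 3 = 261.
As always at irreducible rho, dim B^1 = 3.
dim H^1 = 261 - 3 = 258 = dim X.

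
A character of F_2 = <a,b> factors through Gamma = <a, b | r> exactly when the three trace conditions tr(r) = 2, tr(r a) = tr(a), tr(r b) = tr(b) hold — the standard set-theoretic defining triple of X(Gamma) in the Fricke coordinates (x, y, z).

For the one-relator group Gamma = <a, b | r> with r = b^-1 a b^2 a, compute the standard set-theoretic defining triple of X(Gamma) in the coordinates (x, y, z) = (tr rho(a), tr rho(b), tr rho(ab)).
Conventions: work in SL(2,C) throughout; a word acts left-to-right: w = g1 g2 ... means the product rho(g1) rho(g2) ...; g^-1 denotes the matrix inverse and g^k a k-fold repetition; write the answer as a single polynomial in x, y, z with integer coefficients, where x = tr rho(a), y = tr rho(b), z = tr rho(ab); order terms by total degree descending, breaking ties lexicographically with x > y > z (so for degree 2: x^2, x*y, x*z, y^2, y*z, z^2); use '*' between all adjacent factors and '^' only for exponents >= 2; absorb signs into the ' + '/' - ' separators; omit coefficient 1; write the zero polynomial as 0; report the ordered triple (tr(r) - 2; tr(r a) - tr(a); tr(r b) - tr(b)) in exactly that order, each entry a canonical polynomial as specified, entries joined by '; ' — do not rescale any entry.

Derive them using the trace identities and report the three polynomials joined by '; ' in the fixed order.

reduce: trace(b^2 a) = trace(b) * trace(a b) - trace(a)  (reduce the b square) = y*z - x
trace(b^2) = trace(b) * trace(b) - trace(1)  (reduce the b square) = y^2 - 2
reduce: trace(a b^2 a) = trace(a) * trace(b^2 a) - trace(b^2)  (reduce the a square) = x*y*z - x^2 - y^2 + 2
trace(a b a b) = trace(b a) * trace(b a) - trace(1)  (split on b) = z^2 - 2
trace(a b a) = trace(a) * trace(b a) - trace(b)  (reduce the a square) = x*z - y
so trace(a b^2 a b) = trace(b) * trace(a b a b) - trace(a b a)  (reduce the b square) = y*z^2 - x*z - y
so trace(b^-1 a b^2 a) = trace(a b^2 a) * trace(b) - trace(a b^2 a b)  (eliminate b^-1) = x*y^2*z - x^2*y - y^3 - y*z^2 + x*z + 3*y
trace(a b^2 a^2) = trace(a) * trace(a b^2 a) - trace(a b^2) = x^2*y*z - x^3 - x*y^2 - y*z + 3*x
trace(b a b^2) = trace(b) * trace(a b^2) - trace(a b) = y^2*z - x*y - z
trace(a b^2 a^2 b) = trace(a) * trace(b a b^2 a) - trace(b a b^2) = x*y*z^2 - x^2*z - y^2*z + z
so trace(b^-1 a b^2 a^2) = trace(a b^2 a^2) * trace(b) - trace(a b^2 a^2 b) = x^2*y^2*z - x^3*y - x*y^3 - x*y*z^2 + x^2*z + 3*x*y - z
assemble the triple (trace(r) - 2; trace(r a) - x; trace(r b) - y)

x*y^2*z - x^2*y - y^3 - y*z^2 + x*z + 3*y - 2; x^2*y^2*z - x^3*y - x*y^3 - x*y*z^2 + x^2*z + 3*x*y - x - z; x*y*z - x^2 - y^2 - y + 2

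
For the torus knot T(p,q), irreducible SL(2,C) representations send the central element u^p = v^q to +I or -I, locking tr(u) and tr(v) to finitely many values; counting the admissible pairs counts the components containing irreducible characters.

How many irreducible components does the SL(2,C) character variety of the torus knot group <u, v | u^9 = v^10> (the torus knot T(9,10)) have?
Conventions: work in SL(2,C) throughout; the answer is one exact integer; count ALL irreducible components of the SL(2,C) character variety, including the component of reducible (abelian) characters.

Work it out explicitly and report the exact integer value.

Gamma = < u, v | u^9 = v^10 > (torus knot T(9,10)); the central element u^9 = v^10 acts as +I or -I in any irreducible SL(2,C) representation.
So on each irreducible component the traces are pinned: tr(u) = 2*cos(pi*alpha/9) with 1 <= alpha <= 8, tr(v) = 2*cos(pi*beta/10) with 1 <= beta <= 9.
Consistency of u^9 = (-1)^alpha I with v^10 = (-1)^beta I forces alpha = beta (mod 2).
Enumerate parity-matched pairs: 4*5 odd-odd plus 4*4 even-even gives 36.
That is 36 components of irreducible characters, and with the reducible (abelian) component the total is 37.

37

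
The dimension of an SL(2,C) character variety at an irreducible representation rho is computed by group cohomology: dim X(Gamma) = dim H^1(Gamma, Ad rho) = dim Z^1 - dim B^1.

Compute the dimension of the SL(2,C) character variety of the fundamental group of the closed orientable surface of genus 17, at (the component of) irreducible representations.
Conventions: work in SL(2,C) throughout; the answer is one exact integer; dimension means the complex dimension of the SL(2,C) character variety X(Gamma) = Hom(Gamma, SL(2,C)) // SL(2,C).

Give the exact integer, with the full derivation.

pi_1 of the closed genus-17 surface has 34 generators bound by the single product-of-commutators relator.
Unconstrained cocycle data is one sl_2 vector per generator (102 dimensions), cut by the relator condition d_2(z) = 0.
H^2 = coker(d_2) is dual to H^0 = 0 at irreducible rho (Poincare duality), so d_2 is onto: dim Z^1 = 99.
As always at irreducible rho, dim B^1 = 3.
dim H^1 = 99 - 3 = 96 = dim X.

96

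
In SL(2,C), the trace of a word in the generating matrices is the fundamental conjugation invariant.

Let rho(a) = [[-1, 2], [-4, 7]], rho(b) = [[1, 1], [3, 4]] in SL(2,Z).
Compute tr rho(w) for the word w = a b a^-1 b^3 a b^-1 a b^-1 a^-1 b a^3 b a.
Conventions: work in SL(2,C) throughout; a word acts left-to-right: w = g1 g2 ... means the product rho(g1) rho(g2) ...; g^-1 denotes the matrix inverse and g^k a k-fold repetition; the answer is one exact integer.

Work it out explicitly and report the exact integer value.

rho(a) = [[-1, 2], [-4, 7]]
... * rho(b) = [[1, 1], [3, 4]]  ->  [[5, 7], [17, 24]]
... * rho(a^-1) = [[7, -2], [4, -1]]  ->  [[63, -17], [215, -58]]
... * rho(b) = [[1, 1], [3, 4]]  ->  [[12, -5], [41, -17]]
... * rho(b) = [[1, 1], [3, 4]]  ->  [[-3, -8], [-10, -27]]
... * rho(b) = [[1, 1], [3, 4]]  ->  [[-27, -35], [-91, -118]]
... * rho(a) = [[-1, 2], [-4, 7]]  ->  [[167, -299], [563, -1008]]
... * rho(b^-1) = [[4, -1], [-3, 1]]  ->  [[1565, -466], [5276, -1571]]
... * rho(a) = [[-1, 2], [-4, 7]]  ->  [[299, -132], [1008, -445]]
... * rho(b^-1) = [[4, -1], [-3, 1]]  ->  [[1592, -431], [5367, -1453]]
... * rho(a^-1) = [[7, -2], [4, -1]]  ->  [[9420, -2753], [31757, -9281]]
... * rho(b) = [[1, 1], [3, 4]]  ->  [[1161, -1592], [3914, -5367]]
... * rho(a) = [[-1, 2], [-4, 7]]  ->  [[5207, -8822], [17554, -29741]]
... * rho(a) = [[-1, 2], [-4, 7]]  ->  [[30081, -51340], [101410, -173079]]
... * rho(a) = [[-1, 2], [-4, 7]]  ->  [[175279, -299218], [590906, -1008733]]
... * rho(b) = [[1, 1], [3, 4]]  ->  [[-722375, -1021593], [-2435293, -3444026]]
... * rho(a) = [[-1, 2], [-4, 7]]  ->  [[4808747, -8595901], [16211397, -28978768]]
tr = 4808747 + -28978768 = -24170021

-24170021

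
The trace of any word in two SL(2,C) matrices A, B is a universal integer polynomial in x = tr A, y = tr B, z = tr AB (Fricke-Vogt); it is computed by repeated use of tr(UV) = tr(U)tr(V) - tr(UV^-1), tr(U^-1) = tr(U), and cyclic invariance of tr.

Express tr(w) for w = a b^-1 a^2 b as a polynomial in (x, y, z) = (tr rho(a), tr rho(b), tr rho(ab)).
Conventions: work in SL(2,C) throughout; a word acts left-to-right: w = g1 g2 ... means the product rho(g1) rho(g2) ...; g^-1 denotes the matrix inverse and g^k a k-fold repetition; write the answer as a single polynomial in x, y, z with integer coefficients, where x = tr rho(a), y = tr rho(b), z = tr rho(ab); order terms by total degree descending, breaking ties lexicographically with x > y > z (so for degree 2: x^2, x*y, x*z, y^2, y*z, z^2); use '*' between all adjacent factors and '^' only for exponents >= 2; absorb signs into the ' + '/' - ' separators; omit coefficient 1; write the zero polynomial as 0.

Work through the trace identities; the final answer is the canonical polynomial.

trace(b a^2) = trace(a) trace(b a) - trace(b) = x*z - y
trace(a^2 b a) = trace(a) trace(b a^2) - trace(b a) = x^2*z - x*y - z
trace(b a b a) = trace(a b) trace(a b) - trace(1) = z^2 - 2
trace(b a b) = trace(b) trace(a b) - trace(a) = y*z - x
trace(a^2 b a b) = trace(a) trace(b a b a) - trace(b a b) = x*z^2 - y*z - x
trace(a b^-1 a^2 b) = trace(a^2 b a) trace(b) - trace(a^2 b a b) = x^2*y*z - x*y^2 - x*z^2 + x

x^2*y*z - x*y^2 - x*z^2 + x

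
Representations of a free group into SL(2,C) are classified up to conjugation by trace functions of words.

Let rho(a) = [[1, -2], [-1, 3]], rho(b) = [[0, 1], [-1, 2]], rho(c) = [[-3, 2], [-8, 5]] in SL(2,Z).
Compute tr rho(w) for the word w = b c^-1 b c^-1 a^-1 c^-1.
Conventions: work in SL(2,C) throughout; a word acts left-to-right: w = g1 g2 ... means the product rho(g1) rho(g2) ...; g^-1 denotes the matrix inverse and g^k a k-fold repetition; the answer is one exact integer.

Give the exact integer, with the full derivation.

362

rho(b) = [[0, 1], [-1, 2]]
... * rho(c^-1) = [[5, -2], [8, -3]]  ->  [[8, -3], [11, -4]]
... * rho(b) = [[0, 1], [-1, 2]]  ->  [[3, 2], [4, 3]]
... * rho(c^-1) = [[5, -2], [8, -3]]  ->  [[31, -12], [44, -17]]
... * rho(a^-1) = [[3, 2], [1, 1]]  ->  [[81, 50], [115, 71]]
... * rho(c^-1) = [[5, -2], [8, -3]]  ->  [[805, -312], [1143, -443]]
tr = 805 + -443 = 362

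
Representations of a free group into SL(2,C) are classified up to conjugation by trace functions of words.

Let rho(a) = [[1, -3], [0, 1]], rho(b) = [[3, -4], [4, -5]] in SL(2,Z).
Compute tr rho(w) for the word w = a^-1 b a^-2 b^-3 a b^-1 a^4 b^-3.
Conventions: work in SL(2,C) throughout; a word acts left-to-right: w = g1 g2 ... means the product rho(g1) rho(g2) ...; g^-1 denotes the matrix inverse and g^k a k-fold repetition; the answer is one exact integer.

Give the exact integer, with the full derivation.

rho(a^-1) = [[1, 3], [0, 1]]
... * rho(b) = [[3, -4], [4, -5]]  ->  [[15, -19], [4, -5]]
... * rho(a^-1) = [[1, 3], [0, 1]]  ->  [[15, 26], [4, 7]]
... * rho(a^-1) = [[1, 3], [0, 1]]  ->  [[15, 71], [4, 19]]
... * rho(b^-1) = [[-5, 4], [-4, 3]]  ->  [[-359, 273], [-96, 73]]
... * rho(b^-1) = [[-5, 4], [-4, 3]]  ->  [[703, -617], [188, -165]]
... * rho(b^-1) = [[-5, 4], [-4, 3]]  ->  [[-1047, 961], [-280, 257]]
... * rho(a) = [[1, -3], [0, 1]]  ->  [[-1047, 4102], [-280, 1097]]
... * rho(b^-1) = [[-5, 4], [-4, 3]]  ->  [[-11173, 8118], [-2988, 2171]]
... * rho(a) = [[1, -3], [0, 1]]  ->  [[-11173, 41637], [-2988, 11135]]
... * rho(a) = [[1, -3], [0, 1]]  ->  [[-11173, 75156], [-2988, 20099]]
... * rho(a) = [[1, -3], [0, 1]]  ->  [[-11173, 108675], [-2988, 29063]]
... * rho(a) = [[1, -3], [0, 1]]  ->  [[-11173, 142194], [-2988, 38027]]
... * rho(b^-1) = [[-5, 4], [-4, 3]]  ->  [[-512911, 381890], [-137168, 102129]]
... * rho(b^-1) = [[-5, 4], [-4, 3]]  ->  [[1036995, -905974], [277324, -242285]]
... * rho(b^-1) = [[-5, 4], [-4, 3]]  ->  [[-1561079, 1430058], [-417480, 382441]]
tr = -1561079 + 382441 = -1178638

-1178638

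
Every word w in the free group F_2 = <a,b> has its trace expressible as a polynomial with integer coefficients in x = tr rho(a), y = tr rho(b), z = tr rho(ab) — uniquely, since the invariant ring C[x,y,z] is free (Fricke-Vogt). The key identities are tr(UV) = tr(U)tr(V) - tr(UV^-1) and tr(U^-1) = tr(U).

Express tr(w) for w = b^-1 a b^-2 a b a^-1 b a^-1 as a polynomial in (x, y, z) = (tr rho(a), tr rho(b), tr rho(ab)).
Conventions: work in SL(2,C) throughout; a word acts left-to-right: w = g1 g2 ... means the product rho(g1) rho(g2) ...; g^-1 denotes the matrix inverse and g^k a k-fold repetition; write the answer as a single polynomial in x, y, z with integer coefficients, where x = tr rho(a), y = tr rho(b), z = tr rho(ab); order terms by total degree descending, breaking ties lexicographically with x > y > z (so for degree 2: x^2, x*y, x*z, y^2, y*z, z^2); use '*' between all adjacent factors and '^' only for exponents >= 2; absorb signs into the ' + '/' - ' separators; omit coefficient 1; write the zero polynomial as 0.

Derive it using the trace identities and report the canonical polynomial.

trace(b^-1 a) = trace(a)*trace(b) - trace(a b) = x*y - z
trace(a^2 b) = trace(a)*trace(b a) - trace(b) = x*z - y
trace(a^2) = trace(a)*trace(a) - trace(1) = x^2 - 2
trace(a b^2 a) = trace(b)*trace(a^2 b) - trace(a^2) = x*y*z - x^2 - y^2 + 2
trace(a b^2) = trace(b)*trace(a b) - trace(a) = y*z - x
trace(b a^3 b) = trace(a)*trace(a b^2 a) - trace(a b^2) = x^2*y*z - x^3 - x*y^2 - y*z + 3*x
trace(b a b a) = trace(a b)*trace(a b) - trace(1) = z^2 - 2
trace(a b a b a) = trace(a)*trace(b a b a) - trace(b a b) = x*z^2 - y*z - x
trace(b a^3 b a) = trace(a)*trace(a b a b a) - trace(a b a b) = x^2*z^2 - x*y*z - x^2 - z^2 + 2
trace(a b a^-1 b a^2) = trace(b a^3 b)*trace(a) - trace(b a^3 b a) = x^3*y*z - x^4 - x^2*y^2 - x^2*z^2 + 4*x^2 + z^2 - 2
trace(b a b^2 a) = trace(b)*trace(a b a b) - trace(a b a) = y*z^2 - x*z - y
trace(b a b^2) = trace(b)*trace(b a b) - trace(b a) = y^2*z - x*y - z
trace(b a^2 b a b) = trace(a)*trace(b a b^2 a) - trace(b a b^2) = x*y*z^2 - x^2*z - y^2*z + z
trace(b a b a b a) = trace(a b a b)*trace(a b) - trace(b a) = z^3 - 3*z
trace(b a^2 b a b a) = trace(a)*trace(b a b a b a) - trace(b a b a b) = x*z^3 - y*z^2 - 2*x*z + y
trace(a b a^-1 b a^2 b) = trace(b a^2 b a b)*trace(a) - trace(b a^2 b a b a) = x^2*y*z^2 - x^3*z - x*y^2*z - x*z^3 + y*z^2 + 3*x*z - y
trace(a b^-1 a b a^-1 b a) = trace(a b a^-1 b a^2)*trace(b) - trace(a b a^-1 b a^2 b) = x^3*y^2*z - x^4*y - x^2*y^3 - 2*x^2*y*z^2 + x^3*z + x*y^2*z + x*z^3 + 4*x^2*y - 3*x*z - y
trace(a b a^2) = trace(a)*trace(a b a) - trace(a b) = x^2*z - x*y - z
trace(a b^2 a b a) = trace(b)*trace(a b a^2 b) - trace(a b a^2) = x*y*z^2 - x^2*z - y^2*z + z
trace(a b^2 a b a b) = trace(b)*trace(a b a b a b) - trace(a b a b a) = y*z^3 - x*z^2 - 2*y*z + x
trace(b a b a b^-1 a b) = trace(a b^2 a b a)*trace(b) - trace(a b^2 a b a b) = x*y^2*z^2 - x^2*y*z - y^3*z - y*z^3 + x*z^2 + 3*y*z - x
trace(a b a b a b a b) = trace(a b)*trace(a b a b a b) - trace(a^-1 b^-1 a^-1 b^-1) = z^4 - 4*z^2 + 2
trace(b a b a b^-1 a b a) = trace(a b a b a b a)*trace(b) - trace(a b a b a b a b) = x*y*z^3 - y^2*z^2 - z^4 - 2*x*y*z + y^2 + 4*z^2 - 2
trace(a b^-1 a b a^-1 b a b) = trace(b a b a b^-1 a b)*trace(a) - trace(b a b a b^-1 a b a) = x^2*y^2*z^2 - x^3*y*z - x*y^3*z - 2*x*y*z^3 + x^2*z^2 + y^2*z^2 + z^4 + 5*x*y*z - x^2 - y^2 - 4*z^2 + 2
trace(a b a^-1 b a b^-1 a b^-1) = trace(a b^-1 a b a^-1 b a)*trace(b) - trace(a b^-1 a b a^-1 b a b) = x^3*y^3*z - x^4*y^2 - x^2*y^4 - 3*x^2*y^2*z^2 + 2*x^3*y*z + 2*x*y^3*z + 3*x*y*z^3 + 4*x^2*y^2 - x^2*z^2 - y^2*z^2 - z^4 - 8*x*y*z + x^2 + 4*z^2 - 2
trace(b a b^-1 a^2 b) = trace(a^2 b^2 a)*trace(b) - trace(a^2 b^2 a b) = x^2*y^2*z - x^3*y - x*y^3 - x*y*z^2 + x^2*z + 3*x*y - z
trace(b a b^-1 a^2 b a) = trace(a^2 b a b a)*trace(b) - trace(a^2 b a b a b) = x^2*y*z^2 - x*y^2*z - x*z^3 - x^2*y + 2*x*z + y
trace(a b a^-1 b a b^-1 a) = trace(b a b^-1 a^2 b)*trace(a) - trace(b a b^-1 a^2 b a) = x^3*y^2*z - x^4*y - x^2*y^3 - 2*x^2*y*z^2 + x^3*z + x*y^2*z + x*z^3 + 4*x^2*y - 3*x*z - y
trace(b^-1 a b^-2 a b a^-1 b a) = trace(a b a^-1 b a b^-1 a b^-1)*trace(b) - trace(a b a^-1 b a b^-1 a) = x^3*y^4*z - x^4*y^3 - x^2*y^5 - 3*x^2*y^3*z^2 + x^3*y^2*z + 2*x*y^4*z + 3*x*y^2*z^3 + x^4*y + 5*x^2*y^3 + x^2*y*z^2 - y^3*z^2 - y*z^4 - x^3*z - 9*x*y^2*z - x*z^3 - 3*x^2*y + 4*y*z^2 + 3*x*z - y
trace(b^-1 a b^-2 a b a^-1 b a^-1) = trace(b^-1 a b^-2 a b a^-1 b)*trace(a) - trace(b^-1 a b^-2 a b a^-1 b a) = -x^3*y^4*z + x^4*y^3 + x^2*y^5 + 3*x^2*y^3*z^2 - x^3*y^2*z - 2*x*y^4*z - 3*x*y^2*z^3 - x^4*y - 5*x^2*y^3 - x^2*y*z^2 + y^3*z^2 + y*z^4 + x^3*z + 9*x*y^2*z + x*z^3 + 4*x^2*y - 4*y*z^2 - 4*x*z + y

-x^3*y^4*z + x^4*y^3 + x^2*y^5 + 3*x^2*y^3*z^2 - x^3*y^2*z - 2*x*y^4*z - 3*x*y^2*z^3 - x^4*y - 5*x^2*y^3 - x^2*y*z^2 + y^3*z^2 + y*z^4 + x^3*z + 9*x*y^2*z + x*z^3 + 4*x^2*y - 4*y*z^2 - 4*x*z + y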